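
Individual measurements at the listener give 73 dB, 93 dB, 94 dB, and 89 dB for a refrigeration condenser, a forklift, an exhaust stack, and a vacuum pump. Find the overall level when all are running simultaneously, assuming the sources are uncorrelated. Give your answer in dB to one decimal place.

For uncorrelated sources the intensities add, so convert each level to linear form, sum, and take 10·log₁₀ of the total.
Σ 10^(L/10) = 10^(73/10) + 10^(93/10) + 10^(94/10) + 10^(89/10) = 5.321e+09.
L_total = 10·log₁₀(5.321e+09) = 97.26 dB.

97.3 dB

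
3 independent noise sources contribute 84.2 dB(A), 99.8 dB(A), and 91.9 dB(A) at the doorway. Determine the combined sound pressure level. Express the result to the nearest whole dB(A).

101 dB(A)

Incoherent sources combine by intensity addition: L_total = 10·log₁₀(Σ 10^(L_i/10)).
Σ 10^(L/10) = 10^(84.2/10) + 10^(99.8/10) + 10^(91.9/10) = 1.136e+10.
L_total = 10·log₁₀(1.136e+10) = 100.55 dB(A).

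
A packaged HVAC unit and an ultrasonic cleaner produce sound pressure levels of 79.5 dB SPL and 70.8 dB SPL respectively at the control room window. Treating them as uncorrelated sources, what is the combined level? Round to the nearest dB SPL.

For uncorrelated sources the intensities add, so convert each level to linear form, sum, and take 10·log₁₀ of the total.
Σ 10^(L/10) = 10^(79.5/10) + 10^(70.8/10) = 1.011e+08.
L_total = 10·log₁₀(1.011e+08) = 80.05 dB SPL.

80 dB SPL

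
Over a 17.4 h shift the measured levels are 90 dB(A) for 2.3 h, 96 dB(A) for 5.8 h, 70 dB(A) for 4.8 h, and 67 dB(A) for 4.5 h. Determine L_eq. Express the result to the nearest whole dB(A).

Weight each interval's intensity by its duration and average over T = 17.4 h:
Σ tᵢ·10^(Lᵢ/10) = 2.3·10^(90/10) + 5.8·10^(96/10) + 4.8·10^(70/10) + 4.5·10^(67/10) = 2.546e+10.
L_eq = 10·log₁₀(2.546e+10/17.4) = 91.65 dB(A).

92 dB(A)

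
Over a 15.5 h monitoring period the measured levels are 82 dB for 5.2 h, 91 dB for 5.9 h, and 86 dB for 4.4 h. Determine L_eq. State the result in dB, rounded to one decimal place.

88.1 dB

Weight each interval's intensity by its duration and average over T = 15.5 h:
Σ tᵢ·10^(Lᵢ/10) = 5.2·10^(82/10) + 5.9·10^(91/10) + 4.4·10^(86/10) = 1.000e+10.
L_eq = 10·log₁₀(1.000e+10/15.5) = 88.10 dB.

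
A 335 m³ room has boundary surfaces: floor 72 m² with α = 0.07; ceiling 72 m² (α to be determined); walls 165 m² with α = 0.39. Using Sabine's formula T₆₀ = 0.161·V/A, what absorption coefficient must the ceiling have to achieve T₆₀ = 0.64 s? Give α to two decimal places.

A = 0.161·V/T₆₀ = 0.161·335/0.64 = 84.27 m² sabins.
Absorption from the other surfaces = 72·0.07 + 165·0.39 = 69.39 m², so the ceiling must supply 14.88 m² over 72 m².
α = 14.88/72 = 0.207.

0.21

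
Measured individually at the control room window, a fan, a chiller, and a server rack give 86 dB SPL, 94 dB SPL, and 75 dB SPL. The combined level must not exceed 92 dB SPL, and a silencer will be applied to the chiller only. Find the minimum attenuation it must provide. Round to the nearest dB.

Fixed contribution from the other sources: Σ 10^(L/10) = 10^(86/10) + 10^(75/10) = 4.297e+08 (86.33 dB SPL).
The limit corresponds to 10^(92/10) = 1.585e+09; subtracting the fixed part leaves 1.155e+09 for the chiller, i.e. 90.63 dB SPL.
So the chiller must be reduced from 94 to 90.63 dB SPL: IL = 3.37 dB.

3 dB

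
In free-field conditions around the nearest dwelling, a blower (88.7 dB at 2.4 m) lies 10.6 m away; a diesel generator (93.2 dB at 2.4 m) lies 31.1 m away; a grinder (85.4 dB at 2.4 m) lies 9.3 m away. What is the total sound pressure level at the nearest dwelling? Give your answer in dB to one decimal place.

Propagate each source to the receiver with L = L_ref − 20·log₁₀(r/r_ref), then add intensities.
blower: 88.7 − 20·log₁₀(10.6/2.4) = 88.7 − 12.90 = 75.80 dB.
diesel generator: 93.2 − 20·log₁₀(31.1/2.4) = 93.2 − 22.25 = 70.95 dB.
grinder: 85.4 − 20·log₁₀(9.3/2.4) = 85.4 − 11.77 = 73.63 dB.
Σ 10^(L/10) = 7.354e+07 → L_total = 10·log₁₀(7.354e+07) = 78.67 dB.

78.7 dB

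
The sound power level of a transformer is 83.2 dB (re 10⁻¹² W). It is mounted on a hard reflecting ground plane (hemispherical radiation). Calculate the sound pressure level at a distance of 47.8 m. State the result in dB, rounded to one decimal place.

L_p = L_w − 10·log₁₀(2π·r²) with r = 47.8 m.
2π·r² = 1.436e+04 m², 10·log₁₀ of that is 41.570 dB.
L_p = 83.2 − 41.570 = 41.63 dB.

41.6 dB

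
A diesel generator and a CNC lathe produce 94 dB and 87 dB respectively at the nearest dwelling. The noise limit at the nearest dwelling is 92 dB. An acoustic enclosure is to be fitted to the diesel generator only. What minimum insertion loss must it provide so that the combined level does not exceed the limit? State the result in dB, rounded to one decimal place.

The untreated sources together contribute 10^(87/10) = 5.012e+08, i.e. 87.00 dB.
To meet 92 dB overall, the treated diesel generator may contribute at most 10^(92/10) − 5.012e+08 = 1.084e+09, i.e. 90.35 dB.
Required insertion loss = 94 − 90.35 = 3.65 dB.

3.7 dB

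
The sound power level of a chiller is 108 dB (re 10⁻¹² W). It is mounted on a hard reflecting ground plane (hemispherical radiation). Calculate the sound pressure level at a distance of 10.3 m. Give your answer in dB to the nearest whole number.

L_p = L_w − 10·log₁₀(2π·r²) with r = 10.3 m.
2π·r² = 666.6 m², 10·log₁₀ of that is 28.239 dB.
L_p = 108 − 28.239 = 79.76 dB.

80 dB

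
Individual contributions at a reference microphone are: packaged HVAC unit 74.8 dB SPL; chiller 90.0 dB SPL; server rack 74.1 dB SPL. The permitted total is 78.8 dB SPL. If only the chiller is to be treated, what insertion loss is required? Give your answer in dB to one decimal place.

Fixed contribution from the other sources: Σ 10^(L/10) = 10^(74.8/10) + 10^(74.1/10) = 5.590e+07 (77.47 dB SPL).
To meet 78.8 dB SPL overall, the treated chiller may contribute at most 10^(78.8/10) − 5.590e+07 = 1.995e+07, i.e. 73.00 dB SPL.
So the chiller must be reduced from 90.0 to 73.00 dB SPL: IL = 17.00 dB.

17.0 dB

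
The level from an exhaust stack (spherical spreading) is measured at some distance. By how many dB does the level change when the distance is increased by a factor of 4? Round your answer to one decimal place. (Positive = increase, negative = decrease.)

With spherical spreading the level changes by −20·log₁₀(r₂/r₁).
ΔL = −20·log₁₀(4) = -12.04 dB.

-12.0 dB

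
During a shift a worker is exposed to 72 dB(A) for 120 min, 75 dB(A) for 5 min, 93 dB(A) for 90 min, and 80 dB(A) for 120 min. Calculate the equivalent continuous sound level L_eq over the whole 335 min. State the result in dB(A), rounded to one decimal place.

The energy average is taken in the linear domain: L_eq = 10·log₁₀[(Σ tᵢ·10^(Lᵢ/10))/T], T = 335 min.
Σ tᵢ·10^(Lᵢ/10) = 120·10^(72/10) + 5·10^(75/10) + 90·10^(93/10) + 120·10^(80/10) = 1.936e+11.
L_eq = 10·log₁₀(1.936e+11/335) = 87.62 dB(A).

87.6 dB(A)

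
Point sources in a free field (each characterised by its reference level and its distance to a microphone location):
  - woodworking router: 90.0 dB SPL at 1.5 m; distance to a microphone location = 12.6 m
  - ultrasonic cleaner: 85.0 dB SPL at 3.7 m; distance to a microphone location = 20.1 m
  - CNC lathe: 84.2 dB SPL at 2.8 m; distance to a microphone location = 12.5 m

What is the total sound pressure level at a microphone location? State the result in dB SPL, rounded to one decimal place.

Apply inverse-square spreading to bring every level to the receiver, then sum 10^(L/10).
woodworking router: 90.0 − 20·log₁₀(12.6/1.5) = 90.0 − 18.49 = 71.51 dB SPL.
ultrasonic cleaner: 85.0 − 20·log₁₀(20.1/3.7) = 85.0 − 14.70 = 70.30 dB SPL.
CNC lathe: 84.2 − 20·log₁₀(12.5/2.8) = 84.2 − 13.00 = 71.20 dB SPL.
Σ 10^(L/10) = 3.809e+07 → L_total = 10·log₁₀(3.809e+07) = 75.81 dB SPL.

75.8 dB SPL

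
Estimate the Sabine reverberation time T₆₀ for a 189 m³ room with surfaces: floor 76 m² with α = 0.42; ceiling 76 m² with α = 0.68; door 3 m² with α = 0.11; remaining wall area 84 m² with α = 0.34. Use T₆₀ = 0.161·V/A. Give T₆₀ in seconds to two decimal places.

Summing Sᵢαᵢ: 76·0.42 + 76·0.68 + 3·0.11 + 84·0.34 = 112.49 m².
T₆₀ = 0.161 × 189 / 112.49 = 0.271 s.

0.27 s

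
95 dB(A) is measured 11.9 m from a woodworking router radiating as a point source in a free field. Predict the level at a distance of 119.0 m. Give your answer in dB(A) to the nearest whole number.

For a point source, L₂ = L₁ − 20·log₁₀(r₂/r₁).
L₂ = 95 − 20·log₁₀(119.0/11.9) = 95 − 20.000 = 75.00 dB(A).

75 dB(A)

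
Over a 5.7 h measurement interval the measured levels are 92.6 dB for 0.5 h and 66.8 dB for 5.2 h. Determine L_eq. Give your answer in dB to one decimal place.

82.1 dB

Weight each interval's intensity by its duration and average over T = 5.7 h:
Σ tᵢ·10^(Lᵢ/10) = 0.5·10^(92.6/10) + 5.2·10^(66.8/10) = 9.347e+08.
L_eq = 10·log₁₀(9.347e+08/5.7) = 82.15 dB.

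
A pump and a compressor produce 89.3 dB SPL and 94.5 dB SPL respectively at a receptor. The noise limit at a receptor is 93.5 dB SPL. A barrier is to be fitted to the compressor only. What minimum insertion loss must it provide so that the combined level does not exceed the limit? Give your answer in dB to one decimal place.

3.1 dB

Fixed contribution from the other source: Σ 10^(L/10) = 10^(89.3/10) = 8.511e+08 (89.30 dB SPL).
The limit corresponds to 10^(93.5/10) = 2.239e+09; subtracting the fixed part leaves 1.388e+09 for the compressor, i.e. 91.42 dB SPL.
Required insertion loss = 94.5 − 91.42 = 3.08 dB.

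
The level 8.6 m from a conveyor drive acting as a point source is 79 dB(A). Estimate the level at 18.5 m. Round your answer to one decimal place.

72.3 dB(A)

Point-source attenuation: ΔL = 20·log₁₀(r₂/r₁) = 20·log₁₀(18.5/8.6) = 6.653 dB.
L₂ = 79 − 20·log₁₀(18.5/8.6) = 79 − 6.653 = 72.35 dB(A).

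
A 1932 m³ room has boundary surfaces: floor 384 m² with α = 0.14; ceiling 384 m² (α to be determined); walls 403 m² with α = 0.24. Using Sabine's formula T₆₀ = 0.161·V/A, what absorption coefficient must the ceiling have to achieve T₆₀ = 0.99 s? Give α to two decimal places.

0.43

From T₆₀ = 0.161·V/A, the target T₆₀ = 0.99 s needs A = 0.161·1932/0.99 = 314.19 m².
Absorption from the other surfaces = 384·0.14 + 403·0.24 = 150.48 m², so the ceiling must supply 163.71 m² over 384 m².
α = 163.71/384 = 0.426.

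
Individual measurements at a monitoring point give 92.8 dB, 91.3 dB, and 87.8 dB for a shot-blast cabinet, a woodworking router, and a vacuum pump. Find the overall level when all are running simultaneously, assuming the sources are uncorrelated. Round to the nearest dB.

96 dB

Incoherent sources combine by intensity addition: L_total = 10·log₁₀(Σ 10^(L_i/10)).
Σ 10^(L/10) = 10^(92.8/10) + 10^(91.3/10) + 10^(87.8/10) = 3.857e+09.
L_total = 10·log₁₀(3.857e+09) = 95.86 dB.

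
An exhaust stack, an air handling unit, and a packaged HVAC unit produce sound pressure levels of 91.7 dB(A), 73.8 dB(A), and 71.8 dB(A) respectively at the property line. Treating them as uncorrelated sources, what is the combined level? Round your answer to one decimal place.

91.8 dB(A)

Incoherent sources combine by intensity addition: L_total = 10·log₁₀(Σ 10^(L_i/10)).
Σ 10^(L/10) = 10^(91.7/10) + 10^(73.8/10) + 10^(71.8/10) = 1.518e+09.
L_total = 10·log₁₀(1.518e+09) = 91.81 dB(A).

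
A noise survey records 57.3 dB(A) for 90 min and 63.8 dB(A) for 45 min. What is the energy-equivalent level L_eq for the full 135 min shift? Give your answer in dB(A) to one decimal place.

60.6 dB(A)

The energy average is taken in the linear domain: L_eq = 10·log₁₀[(Σ tᵢ·10^(Lᵢ/10))/T], T = 135 min.
Σ tᵢ·10^(Lᵢ/10) = 90·10^(57.3/10) + 45·10^(63.8/10) = 1.563e+08.
L_eq = 10·log₁₀(1.563e+08/135) = 60.64 dB(A).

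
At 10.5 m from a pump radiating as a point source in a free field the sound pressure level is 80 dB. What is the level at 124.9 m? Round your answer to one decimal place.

58.5 dB

For a point source, L₂ = L₁ − 20·log₁₀(r₂/r₁).
L₂ = 80 − 20·log₁₀(124.9/10.5) = 80 − 21.507 = 58.49 dB.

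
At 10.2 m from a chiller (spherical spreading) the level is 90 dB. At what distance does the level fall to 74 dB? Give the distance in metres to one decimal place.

For a point source L₁ − L₂ = 20·log₁₀(r₂/r₁), so r₂ = r₁·10^((L₁−L₂)/20).
r₂ = 10.2·10^((90−74)/20) = 10.2·10^(16.0/20) = 64.36 m.

64.4 m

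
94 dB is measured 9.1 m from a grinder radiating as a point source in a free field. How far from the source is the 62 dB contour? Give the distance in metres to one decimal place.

362.3 m

The 32.0 dB drop corresponds to a distance ratio of 10^(32.0/20) for a point source.
r₂ = 9.1·10^((94−62)/20) = 9.1·10^(32.0/20) = 362.28 m.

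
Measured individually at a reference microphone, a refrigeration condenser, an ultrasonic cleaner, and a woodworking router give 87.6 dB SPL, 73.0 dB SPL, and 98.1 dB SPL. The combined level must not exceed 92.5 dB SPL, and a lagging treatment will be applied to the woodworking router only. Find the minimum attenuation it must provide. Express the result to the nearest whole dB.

Fixed contribution from the other sources: Σ 10^(L/10) = 10^(87.6/10) + 10^(73.0/10) = 5.954e+08 (87.75 dB SPL).
To meet 92.5 dB SPL overall, the treated woodworking router may contribute at most 10^(92.5/10) − 5.954e+08 = 1.183e+09, i.e. 90.73 dB SPL.
So the woodworking router must be reduced from 98.1 to 90.73 dB SPL: IL = 7.37 dB.

7 dB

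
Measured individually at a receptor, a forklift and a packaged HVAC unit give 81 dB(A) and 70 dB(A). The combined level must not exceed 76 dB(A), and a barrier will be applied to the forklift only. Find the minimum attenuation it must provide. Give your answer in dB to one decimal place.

Fixed contribution from the other source: Σ 10^(L/10) = 10^(70/10) = 1.000e+07 (70.00 dB(A)).
The limit corresponds to 10^(76/10) = 3.981e+07; subtracting the fixed part leaves 2.981e+07 for the forklift, i.e. 74.74 dB(A).
So the forklift must be reduced from 81 to 74.74 dB(A): IL = 6.26 dB.

6.3 dB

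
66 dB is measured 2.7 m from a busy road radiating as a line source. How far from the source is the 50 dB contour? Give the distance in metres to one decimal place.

107.5 m

Line-source spreading drops the level by 10·log₁₀(r₂/r₁); inverting, r₂/r₁ = 10^(ΔL/10).
r₂ = 2.7·10^((66−50)/10) = 2.7·10^(16.0/10) = 107.49 m.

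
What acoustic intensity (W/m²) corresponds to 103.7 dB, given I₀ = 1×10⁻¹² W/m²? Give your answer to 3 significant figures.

0.0234 W/m²

I = I₀·10^(L/10) = 10⁻¹² × 10^(103.7/10) = 10^(-1.630).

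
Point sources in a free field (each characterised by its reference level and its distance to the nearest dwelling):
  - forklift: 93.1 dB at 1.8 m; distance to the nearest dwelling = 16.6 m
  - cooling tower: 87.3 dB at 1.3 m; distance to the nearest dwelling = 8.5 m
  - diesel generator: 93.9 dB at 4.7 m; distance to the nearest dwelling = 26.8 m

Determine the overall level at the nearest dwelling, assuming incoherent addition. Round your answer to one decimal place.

Propagate each source to the receiver with L = L_ref − 20·log₁₀(r/r_ref), then add intensities.
forklift: 93.1 − 20·log₁₀(16.6/1.8) = 93.1 − 19.30 = 73.80 dB.
cooling tower: 87.3 − 20·log₁₀(8.5/1.3) = 87.3 − 16.31 = 70.99 dB.
diesel generator: 93.9 − 20·log₁₀(26.8/4.7) = 93.9 − 15.12 = 78.78 dB.
Σ 10^(L/10) = 1.121e+08 → L_total = 10·log₁₀(1.121e+08) = 80.49 dB.

80.5 dB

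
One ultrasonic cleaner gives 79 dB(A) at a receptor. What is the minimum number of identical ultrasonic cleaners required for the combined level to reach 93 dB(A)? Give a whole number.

26

Need L₁ + 10·log₁₀ N ≥ 93, i.e. log₁₀ N ≥ 1.40.
N ≥ 10^(14.0/10) = 25.119, so N = 26.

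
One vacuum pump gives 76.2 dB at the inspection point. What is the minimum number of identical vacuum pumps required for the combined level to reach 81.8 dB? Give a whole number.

Need L₁ + 10·log₁₀ N ≥ 81.8, i.e. log₁₀ N ≥ 0.56.
N ≥ 10^(5.6/10) = 3.631, so N = 4.

4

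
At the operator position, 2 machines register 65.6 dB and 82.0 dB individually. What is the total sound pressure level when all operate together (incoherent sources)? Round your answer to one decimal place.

For uncorrelated sources the intensities add, so convert each level to linear form, sum, and take 10·log₁₀ of the total.
Σ 10^(L/10) = 10^(65.6/10) + 10^(82.0/10) = 1.621e+08.
L_total = 10·log₁₀(1.621e+08) = 82.10 dB.

82.1 dB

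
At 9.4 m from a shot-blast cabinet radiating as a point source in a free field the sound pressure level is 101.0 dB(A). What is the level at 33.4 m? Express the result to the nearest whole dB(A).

90 dB(A)

Spherical spreading from a point source gives a 20·log₁₀(r₂/r₁) drop.
L₂ = 101.0 − 20·log₁₀(33.4/9.4) = 101.0 − 11.012 = 89.99 dB(A).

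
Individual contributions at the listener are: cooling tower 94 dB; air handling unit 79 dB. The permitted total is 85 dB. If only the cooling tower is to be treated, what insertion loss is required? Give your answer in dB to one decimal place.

10.3 dB

Fixed contribution from the other source: Σ 10^(L/10) = 10^(79/10) = 7.943e+07 (79.00 dB).
The limit corresponds to 10^(85/10) = 3.162e+08; subtracting the fixed part leaves 2.368e+08 for the cooling tower, i.e. 83.74 dB.
Required insertion loss = 94 − 83.74 = 10.26 dB.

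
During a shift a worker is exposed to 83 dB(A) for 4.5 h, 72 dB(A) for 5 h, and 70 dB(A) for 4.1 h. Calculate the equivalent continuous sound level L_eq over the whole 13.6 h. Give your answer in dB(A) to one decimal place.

78.7 dB(A)

The energy average is taken in the linear domain: L_eq = 10·log₁₀[(Σ tᵢ·10^(Lᵢ/10))/T], T = 13.6 h.
Σ tᵢ·10^(Lᵢ/10) = 4.5·10^(83/10) + 5·10^(72/10) + 4.1·10^(70/10) = 1.018e+09.
L_eq = 10·log₁₀(1.018e+09/13.6) = 78.74 dB(A).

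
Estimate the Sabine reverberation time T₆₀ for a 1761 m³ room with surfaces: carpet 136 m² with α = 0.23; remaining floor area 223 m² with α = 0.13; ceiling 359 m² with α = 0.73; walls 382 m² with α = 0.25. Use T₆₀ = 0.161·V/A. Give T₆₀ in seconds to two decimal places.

Summing Sᵢαᵢ: 136·0.23 + 223·0.13 + 359·0.73 + 382·0.25 = 417.84 m².
T₆₀ = 0.161·V/A = 0.161·1761/417.84 = 0.679 s.

0.68 s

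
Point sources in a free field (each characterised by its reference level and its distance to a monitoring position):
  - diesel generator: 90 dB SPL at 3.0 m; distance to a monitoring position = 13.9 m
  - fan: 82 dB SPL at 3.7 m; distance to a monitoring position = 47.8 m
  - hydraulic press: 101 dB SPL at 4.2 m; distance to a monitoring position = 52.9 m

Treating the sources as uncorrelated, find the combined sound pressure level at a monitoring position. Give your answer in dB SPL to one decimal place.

First find each source's level at the receiver (point-source: −20·log₁₀(r/r_ref)), then combine on an intensity basis.
diesel generator: 90 − 20·log₁₀(13.9/3.0) = 90 − 13.32 = 76.68 dB SPL.
fan: 82 − 20·log₁₀(47.8/3.7) = 82 − 22.22 = 59.78 dB SPL.
hydraulic press: 101 − 20·log₁₀(52.9/4.2) = 101 − 22.00 = 79.00 dB SPL.
Σ 10^(L/10) = 1.269e+08 → L_total = 10·log₁₀(1.269e+08) = 81.03 dB SPL.

81.0 dB SPL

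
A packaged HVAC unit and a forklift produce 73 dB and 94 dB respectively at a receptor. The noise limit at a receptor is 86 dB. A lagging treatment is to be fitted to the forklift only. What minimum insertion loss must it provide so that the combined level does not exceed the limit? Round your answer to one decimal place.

8.2 dB

The untreated sources together contribute 10^(73/10) = 1.995e+07, i.e. 73.00 dB.
To meet 86 dB overall, the treated forklift may contribute at most 10^(86/10) − 1.995e+07 = 3.782e+08, i.e. 85.78 dB.
Required insertion loss = 94 − 85.78 = 8.22 dB.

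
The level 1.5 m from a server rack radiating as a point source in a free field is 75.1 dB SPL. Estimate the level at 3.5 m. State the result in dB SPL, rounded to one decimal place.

67.7 dB SPL

For a point source, L₂ = L₁ − 20·log₁₀(r₂/r₁).
L₂ = 75.1 − 20·log₁₀(3.5/1.5) = 75.1 − 7.360 = 67.74 dB SPL.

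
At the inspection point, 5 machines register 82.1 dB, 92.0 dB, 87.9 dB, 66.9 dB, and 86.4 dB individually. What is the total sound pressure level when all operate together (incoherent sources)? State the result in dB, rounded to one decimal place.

94.5 dB

Incoherent sources combine by intensity addition: L_total = 10·log₁₀(Σ 10^(L_i/10)).
Σ 10^(L/10) = 10^(82.1/10) + 10^(92.0/10) + 10^(87.9/10) + 10^(66.9/10) + 10^(86.4/10) = 2.805e+09.
L_total = 10·log₁₀(2.805e+09) = 94.48 dB.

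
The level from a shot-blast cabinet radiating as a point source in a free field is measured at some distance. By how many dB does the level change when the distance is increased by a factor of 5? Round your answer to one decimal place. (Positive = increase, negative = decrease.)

A point source loses 6 dB per doubling of distance; generally ΔL = −20·log₁₀(r₂/r₁).
ΔL = −20·log₁₀(5) = -13.98 dB.

-14.0 dB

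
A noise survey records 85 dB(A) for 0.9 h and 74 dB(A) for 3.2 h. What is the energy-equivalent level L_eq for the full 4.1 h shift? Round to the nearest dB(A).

79 dB(A)

L_eq = 10·log₁₀[(1/T)·Σ tᵢ·10^(Lᵢ/10)] with T = 4.1 h.
Σ tᵢ·10^(Lᵢ/10) = 0.9·10^(85/10) + 3.2·10^(74/10) = 3.650e+08.
L_eq = 10·log₁₀(3.650e+08/4.1) = 79.49 dB(A).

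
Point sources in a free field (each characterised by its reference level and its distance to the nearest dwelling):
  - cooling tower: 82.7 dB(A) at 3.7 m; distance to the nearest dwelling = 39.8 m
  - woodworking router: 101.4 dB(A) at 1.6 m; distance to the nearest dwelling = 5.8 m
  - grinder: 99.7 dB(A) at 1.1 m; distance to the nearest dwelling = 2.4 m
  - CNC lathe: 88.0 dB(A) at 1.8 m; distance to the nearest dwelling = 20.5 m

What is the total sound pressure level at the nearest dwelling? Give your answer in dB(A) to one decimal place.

94.8 dB(A)

First find each source's level at the receiver (point-source: −20·log₁₀(r/r_ref)), then combine on an intensity basis.
cooling tower: 82.7 − 20·log₁₀(39.8/3.7) = 82.7 − 20.63 = 62.07 dB(A).
woodworking router: 101.4 − 20·log₁₀(5.8/1.6) = 101.4 − 11.19 = 90.21 dB(A).
grinder: 99.7 − 20·log₁₀(2.4/1.1) = 99.7 − 6.78 = 92.92 dB(A).
CNC lathe: 88.0 − 20·log₁₀(20.5/1.8) = 88.0 − 21.13 = 66.87 dB(A).
Σ 10^(L/10) = 3.017e+09 → L_total = 10·log₁₀(3.017e+09) = 94.80 dB(A).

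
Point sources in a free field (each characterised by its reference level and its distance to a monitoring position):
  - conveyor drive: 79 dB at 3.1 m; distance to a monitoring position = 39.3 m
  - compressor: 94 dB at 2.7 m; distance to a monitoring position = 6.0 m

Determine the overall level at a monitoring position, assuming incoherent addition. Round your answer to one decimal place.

87.1 dB

First find each source's level at the receiver (point-source: −20·log₁₀(r/r_ref)), then combine on an intensity basis.
conveyor drive: 79 − 20·log₁₀(39.3/3.1) = 79 − 22.06 = 56.94 dB.
compressor: 94 − 20·log₁₀(6.0/2.7) = 94 − 6.94 = 87.06 dB.
Σ 10^(L/10) = 5.092e+08 → L_total = 10·log₁₀(5.092e+08) = 87.07 dB.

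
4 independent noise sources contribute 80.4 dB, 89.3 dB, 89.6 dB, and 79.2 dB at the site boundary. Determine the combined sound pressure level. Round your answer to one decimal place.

92.9 dB

For uncorrelated sources the intensities add, so convert each level to linear form, sum, and take 10·log₁₀ of the total.
Σ 10^(L/10) = 10^(80.4/10) + 10^(89.3/10) + 10^(89.6/10) + 10^(79.2/10) = 1.956e+09.
L_total = 10·log₁₀(1.956e+09) = 92.91 dB.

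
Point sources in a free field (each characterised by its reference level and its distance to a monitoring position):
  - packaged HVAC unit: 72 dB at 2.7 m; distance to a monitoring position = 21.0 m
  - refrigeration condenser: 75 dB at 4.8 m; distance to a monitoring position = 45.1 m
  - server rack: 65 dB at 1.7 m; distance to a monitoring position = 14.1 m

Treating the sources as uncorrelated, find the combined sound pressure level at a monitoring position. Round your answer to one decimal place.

Apply inverse-square spreading to bring every level to the receiver, then sum 10^(L/10).
packaged HVAC unit: 72 − 20·log₁₀(21.0/2.7) = 72 − 17.82 = 54.18 dB.
refrigeration condenser: 75 − 20·log₁₀(45.1/4.8) = 75 − 19.46 = 55.54 dB.
server rack: 65 − 20·log₁₀(14.1/1.7) = 65 − 18.38 = 46.62 dB.
Σ 10^(L/10) = 6.662e+05 → L_total = 10·log₁₀(6.662e+05) = 58.24 dB.

58.2 dB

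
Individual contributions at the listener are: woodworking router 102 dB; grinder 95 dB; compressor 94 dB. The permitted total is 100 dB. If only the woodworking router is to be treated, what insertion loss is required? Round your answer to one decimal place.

5.6 dB

The untreated sources together contribute 10^(95/10) + 10^(94/10) = 5.674e+09, i.e. 97.54 dB.
To meet 100 dB overall, the treated woodworking router may contribute at most 10^(100/10) − 5.674e+09 = 4.326e+09, i.e. 96.36 dB.
So the woodworking router must be reduced from 102 to 96.36 dB: IL = 5.64 dB.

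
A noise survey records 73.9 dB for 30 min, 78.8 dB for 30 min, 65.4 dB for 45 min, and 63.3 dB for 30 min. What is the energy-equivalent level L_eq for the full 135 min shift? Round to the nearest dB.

74 dB

The energy average is taken in the linear domain: L_eq = 10·log₁₀[(Σ tᵢ·10^(Lᵢ/10))/T], T = 135 min.
Σ tᵢ·10^(Lᵢ/10) = 30·10^(73.9/10) + 30·10^(78.8/10) + 45·10^(65.4/10) + 30·10^(63.3/10) = 3.232e+09.
L_eq = 10·log₁₀(3.232e+09/135) = 73.79 dB.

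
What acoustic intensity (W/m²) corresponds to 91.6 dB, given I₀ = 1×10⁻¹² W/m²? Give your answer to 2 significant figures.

0.0014 W/m²

I = I₀·10^(L/10) = 10⁻¹² × 10^(91.6/10) = 10^(-2.840).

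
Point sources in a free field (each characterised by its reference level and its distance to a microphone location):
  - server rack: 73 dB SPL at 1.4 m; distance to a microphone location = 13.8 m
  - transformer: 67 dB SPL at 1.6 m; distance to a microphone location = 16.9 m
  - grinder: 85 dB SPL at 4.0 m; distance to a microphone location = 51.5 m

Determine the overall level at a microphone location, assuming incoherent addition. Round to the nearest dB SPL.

63 dB SPL

Apply inverse-square spreading to bring every level to the receiver, then sum 10^(L/10).
server rack: 73 − 20·log₁₀(13.8/1.4) = 73 − 19.88 = 53.12 dB SPL.
transformer: 67 − 20·log₁₀(16.9/1.6) = 67 − 20.48 = 46.52 dB SPL.
grinder: 85 − 20·log₁₀(51.5/4.0) = 85 − 22.19 = 62.81 dB SPL.
Σ 10^(L/10) = 2.158e+06 → L_total = 10·log₁₀(2.158e+06) = 63.34 dB SPL.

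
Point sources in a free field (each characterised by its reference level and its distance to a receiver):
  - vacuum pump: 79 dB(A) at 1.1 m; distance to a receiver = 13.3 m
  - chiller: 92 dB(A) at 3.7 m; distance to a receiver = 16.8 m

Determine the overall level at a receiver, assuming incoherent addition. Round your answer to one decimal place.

Apply inverse-square spreading to bring every level to the receiver, then sum 10^(L/10).
vacuum pump: 79 − 20·log₁₀(13.3/1.1) = 79 − 21.65 = 57.35 dB(A).
chiller: 92 − 20·log₁₀(16.8/3.7) = 92 − 13.14 = 78.86 dB(A).
Σ 10^(L/10) = 7.742e+07 → L_total = 10·log₁₀(7.742e+07) = 78.89 dB(A).

78.9 dB(A)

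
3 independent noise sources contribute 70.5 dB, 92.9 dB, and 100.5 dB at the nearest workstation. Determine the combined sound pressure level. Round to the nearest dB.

For uncorrelated sources the intensities add, so convert each level to linear form, sum, and take 10·log₁₀ of the total.
Σ 10^(L/10) = 10^(70.5/10) + 10^(92.9/10) + 10^(100.5/10) = 1.318e+10.
L_total = 10·log₁₀(1.318e+10) = 101.20 dB.

101 dB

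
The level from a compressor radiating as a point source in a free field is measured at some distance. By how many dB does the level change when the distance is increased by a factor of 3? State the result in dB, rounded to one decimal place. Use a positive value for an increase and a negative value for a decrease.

Point-source spreading: ΔL = −20·log₁₀(r₂/r₁).
ΔL = −20·log₁₀(3) = -9.54 dB.

-9.5 dB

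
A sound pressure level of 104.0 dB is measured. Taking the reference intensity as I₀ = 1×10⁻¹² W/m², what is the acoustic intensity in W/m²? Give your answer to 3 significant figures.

I = I₀·10^(L/10) = 10⁻¹² × 10^(104.0/10) = 10^(-1.600).

0.0251 W/m²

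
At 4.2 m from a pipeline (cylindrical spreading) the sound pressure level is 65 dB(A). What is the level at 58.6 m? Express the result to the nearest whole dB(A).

54 dB(A)

Cylindrical spreading from a line source gives a 10·log₁₀(r₂/r₁) drop.
L₂ = 65 − 10·log₁₀(58.6/4.2) = 65 − 11.446 = 53.55 dB(A).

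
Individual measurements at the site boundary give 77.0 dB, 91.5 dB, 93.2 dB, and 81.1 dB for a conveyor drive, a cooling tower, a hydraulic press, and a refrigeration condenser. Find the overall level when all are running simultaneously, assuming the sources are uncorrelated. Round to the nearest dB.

96 dB

Incoherent sources combine by intensity addition: L_total = 10·log₁₀(Σ 10^(L_i/10)).
Σ 10^(L/10) = 10^(77.0/10) + 10^(91.5/10) + 10^(93.2/10) + 10^(81.1/10) = 3.681e+09.
L_total = 10·log₁₀(3.681e+09) = 95.66 dB.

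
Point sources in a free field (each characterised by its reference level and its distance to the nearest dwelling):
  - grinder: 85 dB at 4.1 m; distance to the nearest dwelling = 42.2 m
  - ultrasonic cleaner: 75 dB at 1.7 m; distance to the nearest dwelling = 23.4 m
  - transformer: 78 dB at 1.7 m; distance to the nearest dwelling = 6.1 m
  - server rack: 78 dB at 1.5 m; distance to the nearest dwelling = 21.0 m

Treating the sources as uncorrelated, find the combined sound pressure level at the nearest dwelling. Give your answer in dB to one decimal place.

Apply inverse-square spreading to bring every level to the receiver, then sum 10^(L/10).
grinder: 85 − 20·log₁₀(42.2/4.1) = 85 − 20.25 = 64.75 dB.
ultrasonic cleaner: 75 − 20·log₁₀(23.4/1.7) = 75 − 22.78 = 52.22 dB.
transformer: 78 − 20·log₁₀(6.1/1.7) = 78 − 11.10 = 66.90 dB.
server rack: 78 − 20·log₁₀(21.0/1.5) = 78 − 22.92 = 55.08 dB.
Σ 10^(L/10) = 8.374e+06 → L_total = 10·log₁₀(8.374e+06) = 69.23 dB.

69.2 dB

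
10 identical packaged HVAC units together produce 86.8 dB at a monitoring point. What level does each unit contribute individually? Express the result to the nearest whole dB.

77 dB

Dividing the total intensity by 10 lowers the level by 10·log₁₀ 10 = 10.000 dB: L₁ = 86.8 − 10.000.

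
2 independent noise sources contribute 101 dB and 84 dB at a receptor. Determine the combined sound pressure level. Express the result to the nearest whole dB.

101 dB

Incoherent sources combine by intensity addition: L_total = 10·log₁₀(Σ 10^(L_i/10)).
Σ 10^(L/10) = 10^(101/10) + 10^(84/10) = 1.284e+10.
L_total = 10·log₁₀(1.284e+10) = 101.09 dB.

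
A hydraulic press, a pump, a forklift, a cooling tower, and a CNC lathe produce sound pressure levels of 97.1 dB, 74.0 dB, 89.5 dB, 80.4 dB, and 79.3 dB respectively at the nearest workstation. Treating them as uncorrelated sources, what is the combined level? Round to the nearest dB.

98 dB

For uncorrelated sources the intensities add, so convert each level to linear form, sum, and take 10·log₁₀ of the total.
Σ 10^(L/10) = 10^(97.1/10) + 10^(74.0/10) + 10^(89.5/10) + 10^(80.4/10) + 10^(79.3/10) = 6.240e+09.
L_total = 10·log₁₀(6.240e+09) = 97.95 dB.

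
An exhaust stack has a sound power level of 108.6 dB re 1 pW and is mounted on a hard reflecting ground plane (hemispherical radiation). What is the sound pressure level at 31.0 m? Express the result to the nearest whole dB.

71 dB

Free-field hemispherical radiation: L_p = L_w − 10·log₁₀(2π·r²), r = 31.0 m.
2π·r² = 6038 m², 10·log₁₀ of that is 37.809 dB.
L_p = 108.6 − 37.809 = 70.79 dB.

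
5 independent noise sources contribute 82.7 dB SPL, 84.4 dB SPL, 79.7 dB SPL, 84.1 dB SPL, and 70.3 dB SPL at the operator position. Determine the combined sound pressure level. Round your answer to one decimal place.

89.2 dB SPL

Incoherent sources combine by intensity addition: L_total = 10·log₁₀(Σ 10^(L_i/10)).
Σ 10^(L/10) = 10^(82.7/10) + 10^(84.4/10) + 10^(79.7/10) + 10^(84.1/10) + 10^(70.3/10) = 8.227e+08.
L_total = 10·log₁₀(8.227e+08) = 89.15 dB SPL.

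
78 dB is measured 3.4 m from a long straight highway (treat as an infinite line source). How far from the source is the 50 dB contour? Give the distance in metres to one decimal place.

For a line source L₁ − L₂ = 10·log₁₀(r₂/r₁), so r₂ = r₁·10^((L₁−L₂)/10).
r₂ = 3.4·10^((78−50)/10) = 3.4·10^(28.0/10) = 2145.25 m.

2145.3 m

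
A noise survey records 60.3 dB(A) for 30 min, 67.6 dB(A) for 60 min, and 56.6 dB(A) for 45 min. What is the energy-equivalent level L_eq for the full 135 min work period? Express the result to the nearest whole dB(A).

L_eq = 10·log₁₀[(1/T)·Σ tᵢ·10^(Lᵢ/10)] with T = 135 min.
Σ tᵢ·10^(Lᵢ/10) = 30·10^(60.3/10) + 60·10^(67.6/10) + 45·10^(56.6/10) = 3.980e+08.
L_eq = 10·log₁₀(3.980e+08/135) = 64.70 dB(A).

65 dB(A)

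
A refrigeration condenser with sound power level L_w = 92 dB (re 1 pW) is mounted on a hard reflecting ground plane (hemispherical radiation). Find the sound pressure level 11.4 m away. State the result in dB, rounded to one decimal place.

62.9 dB

L_p = L_w − 10·log₁₀(2π·r²) with r = 11.4 m.
2π·r² = 816.6 m², 10·log₁₀ of that is 29.120 dB.
L_p = 92 − 29.120 = 62.88 dB.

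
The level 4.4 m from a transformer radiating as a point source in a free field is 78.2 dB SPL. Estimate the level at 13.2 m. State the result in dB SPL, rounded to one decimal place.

For a point source, L₂ = L₁ − 20·log₁₀(r₂/r₁).
L₂ = 78.2 − 20·log₁₀(13.2/4.4) = 78.2 − 9.542 = 68.66 dB SPL.

68.7 dB SPL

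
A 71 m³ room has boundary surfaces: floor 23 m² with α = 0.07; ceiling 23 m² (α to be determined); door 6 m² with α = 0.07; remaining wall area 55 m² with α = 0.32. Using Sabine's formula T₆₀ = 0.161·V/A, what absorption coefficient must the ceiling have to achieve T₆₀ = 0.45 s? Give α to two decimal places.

0.25

Required total absorption A = 0.161·71/0.45 = 25.40 m².
Absorption from the other surfaces = 23·0.07 + 6·0.07 + 55·0.32 = 19.63 m², so the ceiling must supply 5.77 m² over 23 m².
α = 5.77/23 = 0.251.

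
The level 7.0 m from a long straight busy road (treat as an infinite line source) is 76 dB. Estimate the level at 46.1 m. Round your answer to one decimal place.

Cylindrical spreading from a line source gives a 10·log₁₀(r₂/r₁) drop.
L₂ = 76 − 10·log₁₀(46.1/7.0) = 76 − 8.186 = 67.81 dB.

67.8 dB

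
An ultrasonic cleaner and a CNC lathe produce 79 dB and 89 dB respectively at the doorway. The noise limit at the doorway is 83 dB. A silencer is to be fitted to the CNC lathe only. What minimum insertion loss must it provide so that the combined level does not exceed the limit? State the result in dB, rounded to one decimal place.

The untreated sources together contribute 10^(79/10) = 7.943e+07, i.e. 79.00 dB.
To meet 83 dB overall, the treated CNC lathe may contribute at most 10^(83/10) − 7.943e+07 = 1.201e+08, i.e. 80.80 dB.
Required insertion loss = 89 − 80.80 = 8.20 dB.

8.2 dB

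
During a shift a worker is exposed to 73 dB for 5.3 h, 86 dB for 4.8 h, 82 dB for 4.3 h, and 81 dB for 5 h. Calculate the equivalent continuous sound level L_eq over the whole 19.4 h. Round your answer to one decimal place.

82.3 dB

Weight each interval's intensity by its duration and average over T = 19.4 h:
Σ tᵢ·10^(Lᵢ/10) = 5.3·10^(73/10) + 4.8·10^(86/10) + 4.3·10^(82/10) + 5·10^(81/10) = 3.328e+09.
L_eq = 10·log₁₀(3.328e+09/19.4) = 82.34 dB.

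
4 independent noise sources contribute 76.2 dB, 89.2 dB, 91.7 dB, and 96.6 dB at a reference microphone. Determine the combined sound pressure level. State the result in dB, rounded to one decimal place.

98.4 dB

Incoherent sources combine by intensity addition: L_total = 10·log₁₀(Σ 10^(L_i/10)).
Σ 10^(L/10) = 10^(76.2/10) + 10^(89.2/10) + 10^(91.7/10) + 10^(96.6/10) = 6.923e+09.
L_total = 10·log₁₀(6.923e+09) = 98.40 dB.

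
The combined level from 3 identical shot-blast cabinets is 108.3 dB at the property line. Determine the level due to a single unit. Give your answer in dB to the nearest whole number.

104 dB

For N identical incoherent sources L_total = L₁ + 10·log₁₀ N, so L₁ = 108.3 − 10·log₁₀(3) = 108.3 − 4.771.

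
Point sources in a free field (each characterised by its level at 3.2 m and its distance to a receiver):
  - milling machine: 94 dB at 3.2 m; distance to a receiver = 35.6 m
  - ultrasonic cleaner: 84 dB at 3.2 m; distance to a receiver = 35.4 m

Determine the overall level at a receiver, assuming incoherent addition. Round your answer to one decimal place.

Propagate each source to the receiver with L = L_ref − 20·log₁₀(r/r_ref), then add intensities.
milling machine: 94 − 20·log₁₀(35.6/3.2) = 94 − 20.93 = 73.07 dB.
ultrasonic cleaner: 84 − 20·log₁₀(35.4/3.2) = 84 − 20.88 = 63.12 dB.
Σ 10^(L/10) = 2.235e+07 → L_total = 10·log₁₀(2.235e+07) = 73.49 dB.

73.5 dB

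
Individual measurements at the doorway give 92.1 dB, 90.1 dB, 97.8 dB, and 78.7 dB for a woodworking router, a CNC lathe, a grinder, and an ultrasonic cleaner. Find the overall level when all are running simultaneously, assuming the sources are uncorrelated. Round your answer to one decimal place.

Incoherent sources combine by intensity addition: L_total = 10·log₁₀(Σ 10^(L_i/10)).
Σ 10^(L/10) = 10^(92.1/10) + 10^(90.1/10) + 10^(97.8/10) + 10^(78.7/10) = 8.745e+09.
L_total = 10·log₁₀(8.745e+09) = 99.42 dB.

99.4 dB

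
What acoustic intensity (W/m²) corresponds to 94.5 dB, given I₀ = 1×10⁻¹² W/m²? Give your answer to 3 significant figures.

0.00282 W/m²

I = I₀·10^(L/10) = 10⁻¹² × 10^(94.5/10) = 10^(-2.550).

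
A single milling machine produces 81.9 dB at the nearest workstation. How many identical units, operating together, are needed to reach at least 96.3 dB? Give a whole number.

28

The shortfall is 96.3 − 81.9 = 14.4 dB, and N units add 10·log₁₀ N, so need 10·log₁₀ N ≥ 14.4.
N ≥ 10^(14.4/10) = 27.542, so N = 28.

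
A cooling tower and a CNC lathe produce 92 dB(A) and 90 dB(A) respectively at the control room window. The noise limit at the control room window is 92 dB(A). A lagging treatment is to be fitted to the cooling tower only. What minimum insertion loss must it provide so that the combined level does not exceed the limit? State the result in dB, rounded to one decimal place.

4.3 dB

Everything except the cooling tower sums to 10^(90/10) = 1.000e+09 in linear terms, 90.00 dB(A).
To meet 92 dB(A) overall, the treated cooling tower may contribute at most 10^(92/10) − 1.000e+09 = 5.849e+08, i.e. 87.67 dB(A).
So the cooling tower must be reduced from 92 to 87.67 dB(A): IL = 4.33 dB.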